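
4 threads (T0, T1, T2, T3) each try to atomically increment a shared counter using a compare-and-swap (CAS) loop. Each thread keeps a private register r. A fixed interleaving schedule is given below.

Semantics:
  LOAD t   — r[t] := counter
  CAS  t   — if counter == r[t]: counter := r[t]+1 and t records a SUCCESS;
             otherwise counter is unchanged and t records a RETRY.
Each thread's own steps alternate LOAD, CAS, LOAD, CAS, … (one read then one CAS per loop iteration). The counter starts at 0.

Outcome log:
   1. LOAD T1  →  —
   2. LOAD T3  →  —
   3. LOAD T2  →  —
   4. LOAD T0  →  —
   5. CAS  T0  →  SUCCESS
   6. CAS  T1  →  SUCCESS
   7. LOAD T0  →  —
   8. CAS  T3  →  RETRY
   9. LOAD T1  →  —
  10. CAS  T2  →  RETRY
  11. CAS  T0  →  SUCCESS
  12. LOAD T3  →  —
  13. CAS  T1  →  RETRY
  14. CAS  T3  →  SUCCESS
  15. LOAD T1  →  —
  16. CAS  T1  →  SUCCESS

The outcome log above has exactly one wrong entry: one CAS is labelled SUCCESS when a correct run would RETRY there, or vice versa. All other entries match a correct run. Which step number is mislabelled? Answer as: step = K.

Re-executing:
#1 T1 reads 0
#2 T3 reads 0
#3 T2 reads 0
#4 T0 reads 0
#5 T0 CAS(0→1) writes; counter now 1
#6 T1 CAS(0→1) fails; counter now 1
#7 T0 reads 1
#8 T3 CAS(0→1) fails; counter now 1
#9 T1 reads 1
#10 T2 CAS(0→1) fails; counter now 1
#11 T0 CAS(1→2) writes; counter now 2
#12 T3 reads 2
#13 T1 CAS(1→2) fails; counter now 2
#14 T3 CAS(2→3) writes; counter now 3
#15 T1 reads 3
#16 T1 CAS(3→4) writes; counter now 4
Log disagrees first at step 6.

step = 6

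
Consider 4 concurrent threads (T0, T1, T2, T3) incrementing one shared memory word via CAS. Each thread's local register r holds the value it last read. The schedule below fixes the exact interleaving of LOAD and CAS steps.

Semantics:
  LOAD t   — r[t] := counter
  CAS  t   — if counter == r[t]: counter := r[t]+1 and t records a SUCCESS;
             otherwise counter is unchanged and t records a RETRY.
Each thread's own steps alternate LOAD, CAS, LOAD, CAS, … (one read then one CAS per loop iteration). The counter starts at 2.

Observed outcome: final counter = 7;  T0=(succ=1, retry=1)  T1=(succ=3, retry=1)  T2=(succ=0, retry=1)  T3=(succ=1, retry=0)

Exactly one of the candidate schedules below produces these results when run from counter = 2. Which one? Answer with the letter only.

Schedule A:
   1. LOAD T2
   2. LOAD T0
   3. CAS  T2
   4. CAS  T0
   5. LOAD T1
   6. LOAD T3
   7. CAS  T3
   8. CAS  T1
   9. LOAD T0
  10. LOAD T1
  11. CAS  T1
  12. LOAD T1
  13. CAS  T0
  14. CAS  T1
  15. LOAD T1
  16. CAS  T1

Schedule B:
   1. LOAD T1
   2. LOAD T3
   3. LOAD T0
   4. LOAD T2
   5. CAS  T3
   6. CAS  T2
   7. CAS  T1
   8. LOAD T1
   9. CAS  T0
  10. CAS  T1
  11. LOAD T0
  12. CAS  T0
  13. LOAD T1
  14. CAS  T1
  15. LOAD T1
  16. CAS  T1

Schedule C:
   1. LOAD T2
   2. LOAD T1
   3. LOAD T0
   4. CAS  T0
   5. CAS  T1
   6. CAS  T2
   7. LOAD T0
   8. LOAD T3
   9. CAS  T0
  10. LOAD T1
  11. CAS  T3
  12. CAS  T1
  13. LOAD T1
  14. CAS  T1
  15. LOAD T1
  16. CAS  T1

B

Simulating candidate B:
T1 LOAD — after: cnt=2, r=2 — load
T3 LOAD — after: cnt=2, r=2 — load
T0 LOAD — after: cnt=2, r=2 — load
T2 LOAD — after: cnt=2, r=2 — load
T3 CAS — after: cnt=3, r=2 — ok
T2 CAS — after: cnt=3, r=2 — retry
T1 CAS — after: cnt=3, r=2 — retry
T1 LOAD — after: cnt=3, r=3 — load
T0 CAS — after: cnt=3, r=2 — retry
T1 CAS — after: cnt=4, r=3 — ok
T0 LOAD — after: cnt=4, r=4 — load
T0 CAS — after: cnt=5, r=4 — ok
T1 LOAD — after: cnt=5, r=5 — load
T1 CAS — after: cnt=6, r=5 — ok
T1 LOAD — after: cnt=6, r=6 — load
T1 CAS — after: cnt=7, r=6 — ok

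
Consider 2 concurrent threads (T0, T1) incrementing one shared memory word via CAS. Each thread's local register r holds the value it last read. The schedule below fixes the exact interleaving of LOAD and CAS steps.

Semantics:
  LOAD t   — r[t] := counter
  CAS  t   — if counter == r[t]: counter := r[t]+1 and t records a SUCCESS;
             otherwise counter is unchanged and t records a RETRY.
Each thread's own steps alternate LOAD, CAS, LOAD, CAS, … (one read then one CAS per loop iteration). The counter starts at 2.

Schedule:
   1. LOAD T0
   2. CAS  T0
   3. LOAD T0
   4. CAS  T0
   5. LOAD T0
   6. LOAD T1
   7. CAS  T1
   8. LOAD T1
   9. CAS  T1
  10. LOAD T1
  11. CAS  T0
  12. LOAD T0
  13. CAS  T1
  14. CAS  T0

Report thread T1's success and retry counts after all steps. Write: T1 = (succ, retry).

T1 = (3, 0)

#1 T0 reads 2
#2 T0 CAS(2→3) writes; counter now 3
#3 T0 reads 3
#4 T0 CAS(3→4) writes; counter now 4
#5 T0 reads 4
#6 T1 reads 4
#7 T1 CAS(4→5) writes; counter now 5
#8 T1 reads 5
#9 T1 CAS(5→6) writes; counter now 6
#10 T1 reads 6
#11 T0 CAS(4→5) fails; counter now 6
#12 T0 reads 6
#13 T1 CAS(6→7) writes; counter now 7
#14 T0 CAS(6→7) fails; counter now 7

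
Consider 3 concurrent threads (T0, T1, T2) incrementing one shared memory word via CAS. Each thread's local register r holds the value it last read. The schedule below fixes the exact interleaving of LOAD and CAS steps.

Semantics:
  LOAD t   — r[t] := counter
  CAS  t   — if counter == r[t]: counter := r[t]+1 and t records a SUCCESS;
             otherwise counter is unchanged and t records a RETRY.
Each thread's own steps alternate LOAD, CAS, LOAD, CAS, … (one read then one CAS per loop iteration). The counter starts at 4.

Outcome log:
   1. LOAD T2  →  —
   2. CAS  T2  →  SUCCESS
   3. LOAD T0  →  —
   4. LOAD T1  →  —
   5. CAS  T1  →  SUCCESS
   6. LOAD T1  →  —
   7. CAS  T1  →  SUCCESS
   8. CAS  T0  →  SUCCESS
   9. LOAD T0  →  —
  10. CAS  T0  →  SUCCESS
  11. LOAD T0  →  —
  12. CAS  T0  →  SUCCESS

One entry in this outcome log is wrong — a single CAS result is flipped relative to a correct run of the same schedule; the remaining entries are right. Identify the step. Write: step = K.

step = 8

Re-executing:
T2 LOAD — after: cnt=4, r=4 — load
T2 CAS — after: cnt=5, r=4 — ok
T0 LOAD — after: cnt=5, r=5 — load
T1 LOAD — after: cnt=5, r=5 — load
T1 CAS — after: cnt=6, r=5 — ok
T1 LOAD — after: cnt=6, r=6 — load
T1 CAS — after: cnt=7, r=6 — ok
T0 CAS — after: cnt=7, r=5 — retry
T0 LOAD — after: cnt=7, r=7 — load
T0 CAS — after: cnt=8, r=7 — ok
T0 LOAD — after: cnt=8, r=8 — load
T0 CAS — after: cnt=9, r=8 — ok
Mismatch at 8.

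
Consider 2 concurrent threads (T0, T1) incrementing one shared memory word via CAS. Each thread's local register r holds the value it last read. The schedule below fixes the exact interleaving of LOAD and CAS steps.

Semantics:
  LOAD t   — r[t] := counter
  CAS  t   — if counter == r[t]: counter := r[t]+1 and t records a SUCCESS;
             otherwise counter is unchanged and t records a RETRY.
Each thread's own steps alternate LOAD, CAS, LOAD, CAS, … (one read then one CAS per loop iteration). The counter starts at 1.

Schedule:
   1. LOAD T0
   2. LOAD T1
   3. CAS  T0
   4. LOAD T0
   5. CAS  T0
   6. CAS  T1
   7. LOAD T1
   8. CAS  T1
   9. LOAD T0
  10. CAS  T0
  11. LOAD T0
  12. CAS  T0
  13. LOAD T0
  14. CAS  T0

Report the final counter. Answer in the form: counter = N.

counter = 7

1. LOAD T0 → mem=1 r[T0]=1 [LOAD]
2. LOAD T1 → mem=1 r[T1]=1 [LOAD]
3. CAS T0 → mem=2 r[T0]=1 [OK]
4. LOAD T0 → mem=2 r[T0]=2 [LOAD]
5. CAS T0 → mem=3 r[T0]=2 [OK]
6. CAS T1 → mem=3 r[T1]=1 [RETRY]
7. LOAD T1 → mem=3 r[T1]=3 [LOAD]
8. CAS T1 → mem=4 r[T1]=3 [OK]
9. LOAD T0 → mem=4 r[T0]=4 [LOAD]
10. CAS T0 → mem=5 r[T0]=4 [OK]
11. LOAD T0 → mem=5 r[T0]=5 [LOAD]
12. CAS T0 → mem=6 r[T0]=5 [OK]
13. LOAD T0 → mem=6 r[T0]=6 [LOAD]
14. CAS T0 → mem=7 r[T0]=6 [OK]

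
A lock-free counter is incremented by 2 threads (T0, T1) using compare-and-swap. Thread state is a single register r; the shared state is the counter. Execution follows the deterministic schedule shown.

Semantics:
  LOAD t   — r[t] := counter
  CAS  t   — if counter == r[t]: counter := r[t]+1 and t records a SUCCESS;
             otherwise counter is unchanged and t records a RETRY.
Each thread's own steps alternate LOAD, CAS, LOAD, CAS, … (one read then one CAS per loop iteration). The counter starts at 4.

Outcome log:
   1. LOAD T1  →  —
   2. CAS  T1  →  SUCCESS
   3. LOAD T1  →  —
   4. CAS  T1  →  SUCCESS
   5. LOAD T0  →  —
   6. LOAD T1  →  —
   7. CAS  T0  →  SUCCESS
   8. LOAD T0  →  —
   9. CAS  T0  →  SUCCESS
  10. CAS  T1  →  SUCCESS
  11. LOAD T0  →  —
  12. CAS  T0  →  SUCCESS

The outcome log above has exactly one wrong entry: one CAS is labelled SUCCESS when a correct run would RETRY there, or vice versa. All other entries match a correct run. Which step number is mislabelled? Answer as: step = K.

step = 10

Re-executing:
T1 LOAD — after: cnt=4, r=4 — load
T1 CAS — after: cnt=5, r=4 — ok
T1 LOAD — after: cnt=5, r=5 — load
T1 CAS — after: cnt=6, r=5 — ok
T0 LOAD — after: cnt=6, r=6 — load
T1 LOAD — after: cnt=6, r=6 — load
T0 CAS — after: cnt=7, r=6 — ok
T0 LOAD — after: cnt=7, r=7 — load
T0 CAS — after: cnt=8, r=7 — ok
T1 CAS — after: cnt=8, r=6 — retry
T0 LOAD — after: cnt=8, r=8 — load
T0 CAS — after: cnt=9, r=8 — ok
Flip is step 10.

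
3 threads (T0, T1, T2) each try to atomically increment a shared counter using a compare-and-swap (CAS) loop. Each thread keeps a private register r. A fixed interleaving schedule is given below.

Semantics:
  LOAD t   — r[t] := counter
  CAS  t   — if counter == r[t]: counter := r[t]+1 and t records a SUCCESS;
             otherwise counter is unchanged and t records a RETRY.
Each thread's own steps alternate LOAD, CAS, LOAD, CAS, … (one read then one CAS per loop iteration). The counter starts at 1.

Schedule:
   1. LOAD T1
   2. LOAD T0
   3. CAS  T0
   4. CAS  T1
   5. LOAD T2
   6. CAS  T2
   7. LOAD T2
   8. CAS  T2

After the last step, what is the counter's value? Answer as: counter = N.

#1 T1 reads 1
#2 T0 reads 1
#3 T0 CAS(1→2) writes; counter now 2
#4 T1 CAS(1→2) fails; counter now 2
#5 T2 reads 2
#6 T2 CAS(2→3) writes; counter now 3
#7 T2 reads 3
#8 T2 CAS(3→4) writes; counter now 4

counter = 4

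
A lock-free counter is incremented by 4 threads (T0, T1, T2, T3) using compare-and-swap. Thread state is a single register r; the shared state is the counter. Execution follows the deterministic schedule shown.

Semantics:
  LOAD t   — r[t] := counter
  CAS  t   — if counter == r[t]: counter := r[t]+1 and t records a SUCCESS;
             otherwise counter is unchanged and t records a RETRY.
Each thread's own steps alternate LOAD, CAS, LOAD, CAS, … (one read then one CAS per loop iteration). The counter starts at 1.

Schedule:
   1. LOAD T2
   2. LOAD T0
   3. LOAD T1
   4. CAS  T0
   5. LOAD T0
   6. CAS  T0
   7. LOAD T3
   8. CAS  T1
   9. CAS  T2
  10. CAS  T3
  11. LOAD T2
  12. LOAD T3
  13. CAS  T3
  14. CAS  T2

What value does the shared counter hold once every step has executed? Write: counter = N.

counter = 5

step 1: T2 LOAD ⇒ load; ctr=1 reg=1
step 2: T0 LOAD ⇒ load; ctr=1 reg=1
step 3: T1 LOAD ⇒ load; ctr=1 reg=1
step 4: T0 CAS ⇒ ok; ctr=2 reg=1
step 5: T0 LOAD ⇒ load; ctr=2 reg=2
step 6: T0 CAS ⇒ ok; ctr=3 reg=2
step 7: T3 LOAD ⇒ load; ctr=3 reg=3
step 8: T1 CAS ⇒ retry; ctr=3 reg=1
step 9: T2 CAS ⇒ retry; ctr=3 reg=1
step 10: T3 CAS ⇒ ok; ctr=4 reg=3
step 11: T2 LOAD ⇒ load; ctr=4 reg=4
step 12: T3 LOAD ⇒ load; ctr=4 reg=4
step 13: T3 CAS ⇒ ok; ctr=5 reg=4
step 14: T2 CAS ⇒ retry; ctr=5 reg=4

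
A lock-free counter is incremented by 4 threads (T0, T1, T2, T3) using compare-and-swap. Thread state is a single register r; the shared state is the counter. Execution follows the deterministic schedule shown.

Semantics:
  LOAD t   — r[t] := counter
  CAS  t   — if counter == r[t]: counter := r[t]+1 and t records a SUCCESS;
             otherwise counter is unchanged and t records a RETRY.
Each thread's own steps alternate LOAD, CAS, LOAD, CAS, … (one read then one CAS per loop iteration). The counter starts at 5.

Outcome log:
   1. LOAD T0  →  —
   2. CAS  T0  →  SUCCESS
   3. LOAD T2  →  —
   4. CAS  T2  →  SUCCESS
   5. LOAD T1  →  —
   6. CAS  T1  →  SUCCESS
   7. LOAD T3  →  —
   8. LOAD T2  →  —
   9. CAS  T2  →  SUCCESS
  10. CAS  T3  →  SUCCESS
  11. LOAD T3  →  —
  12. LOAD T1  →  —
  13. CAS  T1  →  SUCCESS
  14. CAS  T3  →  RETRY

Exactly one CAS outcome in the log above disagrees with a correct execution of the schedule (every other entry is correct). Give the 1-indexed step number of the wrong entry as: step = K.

Re-executing:
   1) LOAD T0:  M=5  r_T0=5
   2) CAS  T0:  M=6  r_T0=5 ✓
   3) LOAD T2:  M=6  r_T2=6
   4) CAS  T2:  M=7  r_T2=6 ✓
   5) LOAD T1:  M=7  r_T1=7
   6) CAS  T1:  M=8  r_T1=7 ✓
   7) LOAD T3:  M=8  r_T3=8
   8) LOAD T2:  M=8  r_T2=8
   9) CAS  T2:  M=9  r_T2=8 ✓
  10) CAS  T3:  M=9  r_T3=8 ✗
  11) LOAD T3:  M=9  r_T3=9
  12) LOAD T1:  M=9  r_T1=9
  13) CAS  T1:  M=10  r_T1=9 ✓
  14) CAS  T3:  M=10  r_T3=9 ✗
Log disagrees first at step 10.

step = 10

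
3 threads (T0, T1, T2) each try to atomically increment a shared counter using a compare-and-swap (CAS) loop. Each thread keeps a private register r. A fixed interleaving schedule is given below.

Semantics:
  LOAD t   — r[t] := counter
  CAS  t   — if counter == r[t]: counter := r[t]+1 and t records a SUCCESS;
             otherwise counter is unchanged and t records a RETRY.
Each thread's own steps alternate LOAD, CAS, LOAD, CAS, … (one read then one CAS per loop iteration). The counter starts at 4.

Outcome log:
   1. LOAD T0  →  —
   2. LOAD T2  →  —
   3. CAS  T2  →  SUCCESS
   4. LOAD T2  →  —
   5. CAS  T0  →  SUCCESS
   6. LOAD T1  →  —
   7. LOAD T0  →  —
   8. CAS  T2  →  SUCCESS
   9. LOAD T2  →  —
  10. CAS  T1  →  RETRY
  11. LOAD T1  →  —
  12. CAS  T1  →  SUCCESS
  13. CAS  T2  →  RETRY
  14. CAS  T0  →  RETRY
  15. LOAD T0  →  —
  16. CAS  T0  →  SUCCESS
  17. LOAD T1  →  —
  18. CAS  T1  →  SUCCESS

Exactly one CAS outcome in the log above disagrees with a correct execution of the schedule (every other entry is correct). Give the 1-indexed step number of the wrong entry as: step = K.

Correct run:
[1] T0.load  rd  (counter 4, T0.r 4)
[2] T2.load  rd  (counter 4, T2.r 4)
[3] T2.cas  hit  (counter 5, T2.r 4)
[4] T2.load  rd  (counter 5, T2.r 5)
[5] T0.cas  miss  (counter 5, T0.r 4)
[6] T1.load  rd  (counter 5, T1.r 5)
[7] T0.load  rd  (counter 5, T0.r 5)
[8] T2.cas  hit  (counter 6, T2.r 5)
[9] T2.load  rd  (counter 6, T2.r 6)
[10] T1.cas  miss  (counter 6, T1.r 5)
[11] T1.load  rd  (counter 6, T1.r 6)
[12] T1.cas  hit  (counter 7, T1.r 6)
[13] T2.cas  miss  (counter 7, T2.r 6)
[14] T0.cas  miss  (counter 7, T0.r 5)
[15] T0.load  rd  (counter 7, T0.r 7)
[16] T0.cas  hit  (counter 8, T0.r 7)
[17] T1.load  rd  (counter 8, T1.r 8)
[18] T1.cas  hit  (counter 9, T1.r 8)
Mismatch at 5.

step = 5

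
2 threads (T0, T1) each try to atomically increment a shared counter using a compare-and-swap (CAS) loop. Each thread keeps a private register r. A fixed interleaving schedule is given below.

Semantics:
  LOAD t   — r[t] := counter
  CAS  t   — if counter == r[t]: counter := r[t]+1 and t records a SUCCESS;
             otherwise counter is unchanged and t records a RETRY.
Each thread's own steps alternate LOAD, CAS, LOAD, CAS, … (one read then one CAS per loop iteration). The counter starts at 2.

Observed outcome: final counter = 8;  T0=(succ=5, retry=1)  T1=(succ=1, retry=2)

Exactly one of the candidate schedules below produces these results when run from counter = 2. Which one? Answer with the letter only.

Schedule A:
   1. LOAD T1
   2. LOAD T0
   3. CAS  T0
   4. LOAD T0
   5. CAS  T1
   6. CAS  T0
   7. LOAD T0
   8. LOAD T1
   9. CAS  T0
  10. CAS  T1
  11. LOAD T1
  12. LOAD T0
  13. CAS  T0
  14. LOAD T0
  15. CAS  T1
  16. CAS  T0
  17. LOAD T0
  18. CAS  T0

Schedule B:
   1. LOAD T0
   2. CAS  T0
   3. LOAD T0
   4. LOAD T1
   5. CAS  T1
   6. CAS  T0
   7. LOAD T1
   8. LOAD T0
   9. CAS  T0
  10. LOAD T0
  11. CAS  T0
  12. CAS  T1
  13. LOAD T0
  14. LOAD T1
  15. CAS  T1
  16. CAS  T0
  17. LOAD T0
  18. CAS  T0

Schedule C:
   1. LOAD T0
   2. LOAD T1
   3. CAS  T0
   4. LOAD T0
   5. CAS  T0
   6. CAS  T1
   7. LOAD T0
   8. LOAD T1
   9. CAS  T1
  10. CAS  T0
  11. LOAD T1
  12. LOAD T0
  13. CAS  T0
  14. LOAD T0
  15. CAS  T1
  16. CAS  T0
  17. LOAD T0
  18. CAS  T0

Simulating candidate C:
   1) LOAD T0:  M=2  r_T0=2
   2) LOAD T1:  M=2  r_T1=2
   3) CAS  T0:  M=3  r_T0=2 ✓
   4) LOAD T0:  M=3  r_T0=3
   5) CAS  T0:  M=4  r_T0=3 ✓
   6) CAS  T1:  M=4  r_T1=2 ✗
   7) LOAD T0:  M=4  r_T0=4
   8) LOAD T1:  M=4  r_T1=4
   9) CAS  T1:  M=5  r_T1=4 ✓
  10) CAS  T0:  M=5  r_T0=4 ✗
  11) LOAD T1:  M=5  r_T1=5
  12) LOAD T0:  M=5  r_T0=5
  13) CAS  T0:  M=6  r_T0=5 ✓
  14) LOAD T0:  M=6  r_T0=6
  15) CAS  T1:  M=6  r_T1=5 ✗
  16) CAS  T0:  M=7  r_T0=6 ✓
  17) LOAD T0:  M=7  r_T0=7
  18) CAS  T0:  M=8  r_T0=7 ✓

C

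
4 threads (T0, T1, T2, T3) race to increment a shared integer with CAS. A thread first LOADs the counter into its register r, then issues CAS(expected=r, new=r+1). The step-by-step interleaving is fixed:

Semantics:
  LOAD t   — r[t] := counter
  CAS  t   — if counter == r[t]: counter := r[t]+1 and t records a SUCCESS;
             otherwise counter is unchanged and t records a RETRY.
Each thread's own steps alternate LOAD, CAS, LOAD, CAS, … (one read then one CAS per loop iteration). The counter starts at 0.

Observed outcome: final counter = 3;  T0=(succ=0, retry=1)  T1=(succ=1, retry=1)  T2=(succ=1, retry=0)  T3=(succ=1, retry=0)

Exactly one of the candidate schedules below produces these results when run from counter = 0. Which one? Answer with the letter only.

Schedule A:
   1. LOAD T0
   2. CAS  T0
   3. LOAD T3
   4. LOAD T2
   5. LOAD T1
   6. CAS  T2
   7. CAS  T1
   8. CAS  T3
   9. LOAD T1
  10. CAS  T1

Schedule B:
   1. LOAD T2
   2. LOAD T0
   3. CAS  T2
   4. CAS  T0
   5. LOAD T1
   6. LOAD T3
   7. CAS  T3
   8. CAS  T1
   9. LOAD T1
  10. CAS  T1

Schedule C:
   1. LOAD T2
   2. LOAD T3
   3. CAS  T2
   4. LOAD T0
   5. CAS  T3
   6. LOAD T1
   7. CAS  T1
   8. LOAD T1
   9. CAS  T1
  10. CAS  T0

Run B:
#1 T2 reads 0
#2 T0 reads 0
#3 T2 CAS(0→1) writes; counter now 1
#4 T0 CAS(0→1) fails; counter now 1
#5 T1 reads 1
#6 T3 reads 1
#7 T3 CAS(1→2) writes; counter now 2
#8 T1 CAS(1→2) fails; counter now 2
#9 T1 reads 2
#10 T1 CAS(2→3) writes; counter now 3

B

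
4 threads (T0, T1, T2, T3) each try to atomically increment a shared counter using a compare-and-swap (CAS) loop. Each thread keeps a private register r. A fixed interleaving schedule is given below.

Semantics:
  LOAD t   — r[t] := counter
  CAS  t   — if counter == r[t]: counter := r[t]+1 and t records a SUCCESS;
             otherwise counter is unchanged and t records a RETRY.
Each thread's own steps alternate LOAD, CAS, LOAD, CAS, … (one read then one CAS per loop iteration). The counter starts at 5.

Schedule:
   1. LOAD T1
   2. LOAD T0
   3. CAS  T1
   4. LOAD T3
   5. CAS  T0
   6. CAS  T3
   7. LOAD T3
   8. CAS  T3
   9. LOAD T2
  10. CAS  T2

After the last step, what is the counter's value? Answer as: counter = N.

step 1: T1 LOAD ⇒ load; ctr=5 reg=5
step 2: T0 LOAD ⇒ load; ctr=5 reg=5
step 3: T1 CAS ⇒ ok; ctr=6 reg=5
step 4: T3 LOAD ⇒ load; ctr=6 reg=6
step 5: T0 CAS ⇒ retry; ctr=6 reg=5
step 6: T3 CAS ⇒ ok; ctr=7 reg=6
step 7: T3 LOAD ⇒ load; ctr=7 reg=7
step 8: T3 CAS ⇒ ok; ctr=8 reg=7
step 9: T2 LOAD ⇒ load; ctr=8 reg=8
step 10: T2 CAS ⇒ ok; ctr=9 reg=8

counter = 9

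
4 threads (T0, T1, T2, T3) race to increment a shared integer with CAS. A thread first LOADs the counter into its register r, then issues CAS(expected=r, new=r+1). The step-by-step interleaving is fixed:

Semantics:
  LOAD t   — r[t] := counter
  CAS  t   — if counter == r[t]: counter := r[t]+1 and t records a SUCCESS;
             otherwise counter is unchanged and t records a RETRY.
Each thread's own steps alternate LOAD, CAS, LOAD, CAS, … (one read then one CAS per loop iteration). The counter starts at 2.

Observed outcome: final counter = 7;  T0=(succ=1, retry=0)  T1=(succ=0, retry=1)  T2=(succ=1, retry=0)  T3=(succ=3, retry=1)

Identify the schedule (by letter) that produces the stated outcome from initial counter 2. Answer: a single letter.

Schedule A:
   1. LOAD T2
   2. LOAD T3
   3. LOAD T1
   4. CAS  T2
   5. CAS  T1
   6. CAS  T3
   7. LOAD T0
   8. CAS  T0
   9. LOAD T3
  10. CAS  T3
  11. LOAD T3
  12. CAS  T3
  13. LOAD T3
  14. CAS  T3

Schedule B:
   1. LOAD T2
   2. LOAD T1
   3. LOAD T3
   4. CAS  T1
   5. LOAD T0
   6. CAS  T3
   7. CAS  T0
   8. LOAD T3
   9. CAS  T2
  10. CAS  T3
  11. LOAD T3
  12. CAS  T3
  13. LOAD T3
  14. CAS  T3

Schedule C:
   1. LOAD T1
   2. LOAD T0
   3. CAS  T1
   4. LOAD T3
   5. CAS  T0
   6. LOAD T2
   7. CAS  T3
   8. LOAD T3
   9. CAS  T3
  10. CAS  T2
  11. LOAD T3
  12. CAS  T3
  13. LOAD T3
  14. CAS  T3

A

Run A:
#1 T2 reads 2
#2 T3 reads 2
#3 T1 reads 2
#4 T2 CAS(2→3) writes; counter now 3
#5 T1 CAS(2→3) fails; counter now 3
#6 T3 CAS(2→3) fails; counter now 3
#7 T0 reads 3
#8 T0 CAS(3→4) writes; counter now 4
#9 T3 reads 4
#10 T3 CAS(4→5) writes; counter now 5
#11 T3 reads 5
#12 T3 CAS(5→6) writes; counter now 6
#13 T3 reads 6
#14 T3 CAS(6→7) writes; counter now 7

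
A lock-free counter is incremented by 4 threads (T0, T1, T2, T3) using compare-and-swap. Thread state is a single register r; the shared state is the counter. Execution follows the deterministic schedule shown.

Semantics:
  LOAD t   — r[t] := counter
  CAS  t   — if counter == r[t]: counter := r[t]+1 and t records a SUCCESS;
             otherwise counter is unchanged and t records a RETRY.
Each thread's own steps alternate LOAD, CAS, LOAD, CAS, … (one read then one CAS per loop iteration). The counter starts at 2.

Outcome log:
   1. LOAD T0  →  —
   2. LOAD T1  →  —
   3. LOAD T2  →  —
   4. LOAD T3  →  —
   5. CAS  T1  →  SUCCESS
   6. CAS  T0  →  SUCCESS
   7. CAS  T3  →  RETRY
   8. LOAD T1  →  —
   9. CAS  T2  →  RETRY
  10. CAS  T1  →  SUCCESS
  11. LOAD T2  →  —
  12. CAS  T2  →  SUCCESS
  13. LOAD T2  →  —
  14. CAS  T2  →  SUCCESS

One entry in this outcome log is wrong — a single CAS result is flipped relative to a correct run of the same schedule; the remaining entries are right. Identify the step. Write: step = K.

step = 6

Reference trace:
   1) LOAD T0:  M=2  r_T0=2
   2) LOAD T1:  M=2  r_T1=2
   3) LOAD T2:  M=2  r_T2=2
   4) LOAD T3:  M=2  r_T3=2
   5) CAS  T1:  M=3  r_T1=2 ✓
   6) CAS  T0:  M=3  r_T0=2 ✗
   7) CAS  T3:  M=3  r_T3=2 ✗
   8) LOAD T1:  M=3  r_T1=3
   9) CAS  T2:  M=3  r_T2=2 ✗
  10) CAS  T1:  M=4  r_T1=3 ✓
  11) LOAD T2:  M=4  r_T2=4
  12) CAS  T2:  M=5  r_T2=4 ✓
  13) LOAD T2:  M=5  r_T2=5
  14) CAS  T2:  M=6  r_T2=5 ✓
Log disagrees first at step 6.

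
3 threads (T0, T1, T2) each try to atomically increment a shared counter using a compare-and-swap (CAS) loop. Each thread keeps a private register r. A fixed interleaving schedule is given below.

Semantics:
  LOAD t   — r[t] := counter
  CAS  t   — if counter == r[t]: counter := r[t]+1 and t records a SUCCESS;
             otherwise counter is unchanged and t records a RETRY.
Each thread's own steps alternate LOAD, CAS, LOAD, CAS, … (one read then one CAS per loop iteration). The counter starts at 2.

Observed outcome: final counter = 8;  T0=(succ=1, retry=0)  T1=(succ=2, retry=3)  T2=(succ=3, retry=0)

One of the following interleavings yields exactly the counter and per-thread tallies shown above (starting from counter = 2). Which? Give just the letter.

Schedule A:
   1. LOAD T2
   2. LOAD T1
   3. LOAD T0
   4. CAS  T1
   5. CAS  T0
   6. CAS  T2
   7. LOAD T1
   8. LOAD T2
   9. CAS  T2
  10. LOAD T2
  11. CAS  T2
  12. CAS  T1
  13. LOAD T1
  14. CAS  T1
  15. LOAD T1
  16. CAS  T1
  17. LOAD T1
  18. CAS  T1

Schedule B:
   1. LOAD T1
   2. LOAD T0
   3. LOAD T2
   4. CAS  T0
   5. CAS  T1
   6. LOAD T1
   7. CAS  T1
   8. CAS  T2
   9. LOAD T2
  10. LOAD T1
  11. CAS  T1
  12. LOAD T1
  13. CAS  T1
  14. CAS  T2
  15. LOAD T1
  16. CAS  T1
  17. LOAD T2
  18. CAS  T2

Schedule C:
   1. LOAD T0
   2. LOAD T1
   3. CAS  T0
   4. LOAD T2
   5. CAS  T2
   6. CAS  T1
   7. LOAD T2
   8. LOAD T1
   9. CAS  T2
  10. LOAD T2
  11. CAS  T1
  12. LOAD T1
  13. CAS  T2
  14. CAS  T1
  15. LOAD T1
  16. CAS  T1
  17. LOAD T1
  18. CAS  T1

Run C:
T0 LOAD — after: cnt=2, r=2 — load
T1 LOAD — after: cnt=2, r=2 — load
T0 CAS — after: cnt=3, r=2 — ok
T2 LOAD — after: cnt=3, r=3 — load
T2 CAS — after: cnt=4, r=3 — ok
T1 CAS — after: cnt=4, r=2 — retry
T2 LOAD — after: cnt=4, r=4 — load
T1 LOAD — after: cnt=4, r=4 — load
T2 CAS — after: cnt=5, r=4 — ok
T2 LOAD — after: cnt=5, r=5 — load
T1 CAS — after: cnt=5, r=4 — retry
T1 LOAD — after: cnt=5, r=5 — load
T2 CAS — after: cnt=6, r=5 — ok
T1 CAS — after: cnt=6, r=5 — retry
T1 LOAD — after: cnt=6, r=6 — load
T1 CAS — after: cnt=7, r=6 — ok
T1 LOAD — after: cnt=7, r=7 — load
T1 CAS — after: cnt=8, r=7 — ok

C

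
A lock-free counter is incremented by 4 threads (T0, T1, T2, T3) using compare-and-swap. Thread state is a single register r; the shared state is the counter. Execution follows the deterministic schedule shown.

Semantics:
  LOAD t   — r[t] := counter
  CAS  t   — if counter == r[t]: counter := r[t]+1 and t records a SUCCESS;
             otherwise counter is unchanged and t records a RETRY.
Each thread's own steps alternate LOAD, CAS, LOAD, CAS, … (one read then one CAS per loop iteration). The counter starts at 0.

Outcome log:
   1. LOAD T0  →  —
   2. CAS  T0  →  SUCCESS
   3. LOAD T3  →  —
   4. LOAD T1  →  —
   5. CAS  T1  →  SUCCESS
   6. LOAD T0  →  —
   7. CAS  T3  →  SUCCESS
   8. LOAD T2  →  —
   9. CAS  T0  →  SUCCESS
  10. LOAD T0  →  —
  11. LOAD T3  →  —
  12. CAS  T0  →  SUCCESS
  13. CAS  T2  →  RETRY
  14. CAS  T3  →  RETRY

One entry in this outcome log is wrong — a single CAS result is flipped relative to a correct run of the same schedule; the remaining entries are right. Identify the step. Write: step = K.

Reference trace:
step 1: T0 LOAD ⇒ load; ctr=0 reg=0
step 2: T0 CAS ⇒ ok; ctr=1 reg=0
step 3: T3 LOAD ⇒ load; ctr=1 reg=1
step 4: T1 LOAD ⇒ load; ctr=1 reg=1
step 5: T1 CAS ⇒ ok; ctr=2 reg=1
step 6: T0 LOAD ⇒ load; ctr=2 reg=2
step 7: T3 CAS ⇒ retry; ctr=2 reg=1
step 8: T2 LOAD ⇒ load; ctr=2 reg=2
step 9: T0 CAS ⇒ ok; ctr=3 reg=2
step 10: T0 LOAD ⇒ load; ctr=3 reg=3
step 11: T3 LOAD ⇒ load; ctr=3 reg=3
step 12: T0 CAS ⇒ ok; ctr=4 reg=3
step 13: T2 CAS ⇒ retry; ctr=4 reg=2
step 14: T3 CAS ⇒ retry; ctr=4 reg=3
Log disagrees first at step 7.

step = 7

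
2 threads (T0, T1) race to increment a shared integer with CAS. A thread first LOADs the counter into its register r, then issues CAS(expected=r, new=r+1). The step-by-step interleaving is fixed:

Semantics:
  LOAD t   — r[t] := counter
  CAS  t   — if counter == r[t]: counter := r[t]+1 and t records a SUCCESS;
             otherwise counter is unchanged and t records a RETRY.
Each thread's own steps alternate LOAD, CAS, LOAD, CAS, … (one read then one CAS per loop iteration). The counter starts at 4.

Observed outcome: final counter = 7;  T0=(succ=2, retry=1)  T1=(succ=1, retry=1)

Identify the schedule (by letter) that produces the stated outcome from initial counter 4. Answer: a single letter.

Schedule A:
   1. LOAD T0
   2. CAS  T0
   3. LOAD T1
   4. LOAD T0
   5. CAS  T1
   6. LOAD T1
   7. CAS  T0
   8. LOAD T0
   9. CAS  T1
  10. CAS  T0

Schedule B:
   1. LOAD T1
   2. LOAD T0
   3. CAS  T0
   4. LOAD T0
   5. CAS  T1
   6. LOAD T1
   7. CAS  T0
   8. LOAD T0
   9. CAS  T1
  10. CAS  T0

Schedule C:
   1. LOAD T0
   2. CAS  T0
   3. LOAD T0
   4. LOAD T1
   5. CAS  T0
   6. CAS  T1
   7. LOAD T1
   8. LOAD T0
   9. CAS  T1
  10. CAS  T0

Tracing schedule C:
   1) LOAD T0:  M=4  r_T0=4
   2) CAS  T0:  M=5  r_T0=4 ✓
   3) LOAD T0:  M=5  r_T0=5
   4) LOAD T1:  M=5  r_T1=5
   5) CAS  T0:  M=6  r_T0=5 ✓
   6) CAS  T1:  M=6  r_T1=5 ✗
   7) LOAD T1:  M=6  r_T1=6
   8) LOAD T0:  M=6  r_T0=6
   9) CAS  T1:  M=7  r_T1=6 ✓
  10) CAS  T0:  M=7  r_T0=6 ✗

C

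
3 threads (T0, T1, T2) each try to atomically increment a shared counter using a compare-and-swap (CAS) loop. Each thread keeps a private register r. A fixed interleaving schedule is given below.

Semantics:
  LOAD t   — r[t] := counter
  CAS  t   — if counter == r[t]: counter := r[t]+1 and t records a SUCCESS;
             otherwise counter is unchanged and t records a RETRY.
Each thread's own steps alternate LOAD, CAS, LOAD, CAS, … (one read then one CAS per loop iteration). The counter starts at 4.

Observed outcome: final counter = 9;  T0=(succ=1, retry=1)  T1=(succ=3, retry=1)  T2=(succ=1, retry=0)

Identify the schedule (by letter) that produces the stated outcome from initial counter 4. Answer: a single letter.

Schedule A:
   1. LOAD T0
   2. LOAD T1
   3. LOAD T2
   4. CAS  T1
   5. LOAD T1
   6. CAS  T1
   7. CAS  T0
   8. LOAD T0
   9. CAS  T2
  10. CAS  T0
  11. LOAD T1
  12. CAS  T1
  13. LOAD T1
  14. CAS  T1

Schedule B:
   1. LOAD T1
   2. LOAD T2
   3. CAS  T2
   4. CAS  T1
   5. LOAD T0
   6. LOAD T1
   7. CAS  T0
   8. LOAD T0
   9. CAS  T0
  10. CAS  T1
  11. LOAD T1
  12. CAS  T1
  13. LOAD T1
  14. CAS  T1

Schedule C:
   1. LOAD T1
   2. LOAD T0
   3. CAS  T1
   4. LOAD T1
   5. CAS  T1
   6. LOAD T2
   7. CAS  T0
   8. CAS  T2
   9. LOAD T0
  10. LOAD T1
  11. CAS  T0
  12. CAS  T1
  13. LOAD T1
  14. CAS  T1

C

Run C:
T1 LOAD — after: cnt=4, r=4 — load
T0 LOAD — after: cnt=4, r=4 — load
T1 CAS — after: cnt=5, r=4 — ok
T1 LOAD — after: cnt=5, r=5 — load
T1 CAS — after: cnt=6, r=5 — ok
T2 LOAD — after: cnt=6, r=6 — load
T0 CAS — after: cnt=6, r=4 — retry
T2 CAS — after: cnt=7, r=6 — ok
T0 LOAD — after: cnt=7, r=7 — load
T1 LOAD — after: cnt=7, r=7 — load
T0 CAS — after: cnt=8, r=7 — ok
T1 CAS — after: cnt=8, r=7 — retry
T1 LOAD — after: cnt=8, r=8 — load
T1 CAS — after: cnt=9, r=8 — ok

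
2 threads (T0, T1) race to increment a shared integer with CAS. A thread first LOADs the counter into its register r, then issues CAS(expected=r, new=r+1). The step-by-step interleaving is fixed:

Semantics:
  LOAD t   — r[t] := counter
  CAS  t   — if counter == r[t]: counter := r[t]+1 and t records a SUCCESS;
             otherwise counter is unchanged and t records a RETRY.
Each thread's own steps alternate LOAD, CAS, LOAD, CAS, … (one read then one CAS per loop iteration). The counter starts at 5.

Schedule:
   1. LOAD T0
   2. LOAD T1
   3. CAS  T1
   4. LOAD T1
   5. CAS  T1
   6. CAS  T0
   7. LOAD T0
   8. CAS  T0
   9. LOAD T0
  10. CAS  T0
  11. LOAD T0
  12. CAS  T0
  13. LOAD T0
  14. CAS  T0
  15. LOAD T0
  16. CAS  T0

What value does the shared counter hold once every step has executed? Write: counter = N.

T0 LOAD — after: cnt=5, r=5 — load
T1 LOAD — after: cnt=5, r=5 — load
T1 CAS — after: cnt=6, r=5 — ok
T1 LOAD — after: cnt=6, r=6 — load
T1 CAS — after: cnt=7, r=6 — ok
T0 CAS — after: cnt=7, r=5 — retry
T0 LOAD — after: cnt=7, r=7 — load
T0 CAS — after: cnt=8, r=7 — ok
T0 LOAD — after: cnt=8, r=8 — load
T0 CAS — after: cnt=9, r=8 — ok
T0 LOAD — after: cnt=9, r=9 — load
T0 CAS — after: cnt=10, r=9 — ok
T0 LOAD — after: cnt=10, r=10 — load
T0 CAS — after: cnt=11, r=10 — ok
T0 LOAD — after: cnt=11, r=11 — load
T0 CAS — after: cnt=12, r=11 — ok

counter = 12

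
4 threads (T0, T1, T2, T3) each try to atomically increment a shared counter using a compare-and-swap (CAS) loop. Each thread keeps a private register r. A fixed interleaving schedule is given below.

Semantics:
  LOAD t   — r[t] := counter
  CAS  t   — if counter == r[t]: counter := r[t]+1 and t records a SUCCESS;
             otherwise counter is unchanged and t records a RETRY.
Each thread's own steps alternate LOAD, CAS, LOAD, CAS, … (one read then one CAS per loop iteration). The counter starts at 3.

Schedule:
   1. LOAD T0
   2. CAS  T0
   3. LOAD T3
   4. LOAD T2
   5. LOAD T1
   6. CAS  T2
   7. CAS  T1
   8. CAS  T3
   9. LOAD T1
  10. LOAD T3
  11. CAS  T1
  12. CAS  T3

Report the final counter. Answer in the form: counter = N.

counter = 6

T0 LOAD — after: cnt=3, r=3 — load
T0 CAS — after: cnt=4, r=3 — ok
T3 LOAD — after: cnt=4, r=4 — load
T2 LOAD — after: cnt=4, r=4 — load
T1 LOAD — after: cnt=4, r=4 — load
T2 CAS — after: cnt=5, r=4 — ok
T1 CAS — after: cnt=5, r=4 — retry
T3 CAS — after: cnt=5, r=4 — retry
T1 LOAD — after: cnt=5, r=5 — load
T3 LOAD — after: cnt=5, r=5 — load
T1 CAS — after: cnt=6, r=5 — ok
T3 CAS — after: cnt=6, r=5 — retry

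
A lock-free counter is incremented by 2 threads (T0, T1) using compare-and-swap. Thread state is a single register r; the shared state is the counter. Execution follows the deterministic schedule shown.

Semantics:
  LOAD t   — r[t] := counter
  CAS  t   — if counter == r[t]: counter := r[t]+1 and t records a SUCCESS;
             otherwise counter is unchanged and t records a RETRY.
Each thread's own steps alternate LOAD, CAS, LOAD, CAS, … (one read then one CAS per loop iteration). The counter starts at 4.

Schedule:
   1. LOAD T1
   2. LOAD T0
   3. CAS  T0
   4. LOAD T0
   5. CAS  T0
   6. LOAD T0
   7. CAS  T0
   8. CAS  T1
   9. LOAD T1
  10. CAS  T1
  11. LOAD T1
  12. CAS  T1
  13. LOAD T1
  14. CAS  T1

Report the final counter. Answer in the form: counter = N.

counter = 10

   1) LOAD T1:  M=4  r_T1=4
   2) LOAD T0:  M=4  r_T0=4
   3) CAS  T0:  M=5  r_T0=4 ✓
   4) LOAD T0:  M=5  r_T0=5
   5) CAS  T0:  M=6  r_T0=5 ✓
   6) LOAD T0:  M=6  r_T0=6
   7) CAS  T0:  M=7  r_T0=6 ✓
   8) CAS  T1:  M=7  r_T1=4 ✗
   9) LOAD T1:  M=7  r_T1=7
  10) CAS  T1:  M=8  r_T1=7 ✓
  11) LOAD T1:  M=8  r_T1=8
  12) CAS  T1:  M=9  r_T1=8 ✓
  13) LOAD T1:  M=9  r_T1=9
  14) CAS  T1:  M=10  r_T1=9 ✓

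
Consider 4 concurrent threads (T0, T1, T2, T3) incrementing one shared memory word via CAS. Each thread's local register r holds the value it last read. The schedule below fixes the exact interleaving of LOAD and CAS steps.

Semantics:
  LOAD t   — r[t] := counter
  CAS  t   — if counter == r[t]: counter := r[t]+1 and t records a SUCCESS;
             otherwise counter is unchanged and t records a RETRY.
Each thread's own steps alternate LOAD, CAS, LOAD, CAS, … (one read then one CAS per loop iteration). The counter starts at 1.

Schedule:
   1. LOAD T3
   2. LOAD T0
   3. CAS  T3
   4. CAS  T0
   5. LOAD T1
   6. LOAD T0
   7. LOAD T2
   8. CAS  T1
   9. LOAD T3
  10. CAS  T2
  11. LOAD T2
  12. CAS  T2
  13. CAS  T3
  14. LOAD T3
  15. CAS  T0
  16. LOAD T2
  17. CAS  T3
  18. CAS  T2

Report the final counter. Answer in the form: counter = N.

counter = 5

[1] T3.load  rd  (counter 1, T3.r 1)
[2] T0.load  rd  (counter 1, T0.r 1)
[3] T3.cas  hit  (counter 2, T3.r 1)
[4] T0.cas  miss  (counter 2, T0.r 1)
[5] T1.load  rd  (counter 2, T1.r 2)
[6] T0.load  rd  (counter 2, T0.r 2)
[7] T2.load  rd  (counter 2, T2.r 2)
[8] T1.cas  hit  (counter 3, T1.r 2)
[9] T3.load  rd  (counter 3, T3.r 3)
[10] T2.cas  miss  (counter 3, T2.r 2)
[11] T2.load  rd  (counter 3, T2.r 3)
[12] T2.cas  hit  (counter 4, T2.r 3)
[13] T3.cas  miss  (counter 4, T3.r 3)
[14] T3.load  rd  (counter 4, T3.r 4)
[15] T0.cas  miss  (counter 4, T0.r 2)
[16] T2.load  rd  (counter 4, T2.r 4)
[17] T3.cas  hit  (counter 5, T3.r 4)
[18] T2.cas  miss  (counter 5, T2.r 4)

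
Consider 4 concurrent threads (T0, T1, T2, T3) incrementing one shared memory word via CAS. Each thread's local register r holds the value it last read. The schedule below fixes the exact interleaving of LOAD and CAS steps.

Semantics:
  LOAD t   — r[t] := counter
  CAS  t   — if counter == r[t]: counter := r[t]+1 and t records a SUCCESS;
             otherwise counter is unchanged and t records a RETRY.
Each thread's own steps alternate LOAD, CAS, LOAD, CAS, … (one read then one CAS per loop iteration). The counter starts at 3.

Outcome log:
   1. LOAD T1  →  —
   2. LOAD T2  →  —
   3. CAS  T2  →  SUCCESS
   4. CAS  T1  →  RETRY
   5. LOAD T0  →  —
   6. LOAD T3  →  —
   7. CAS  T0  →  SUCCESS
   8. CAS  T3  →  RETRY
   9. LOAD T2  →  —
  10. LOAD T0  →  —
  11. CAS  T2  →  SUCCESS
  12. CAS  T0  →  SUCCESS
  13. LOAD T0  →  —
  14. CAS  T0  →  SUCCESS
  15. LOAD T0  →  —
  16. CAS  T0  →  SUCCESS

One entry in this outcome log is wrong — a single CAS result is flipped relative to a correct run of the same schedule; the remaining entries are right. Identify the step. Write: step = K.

Correct run:
step 1: T1 LOAD ⇒ load; ctr=3 reg=3
step 2: T2 LOAD ⇒ load; ctr=3 reg=3
step 3: T2 CAS ⇒ ok; ctr=4 reg=3
step 4: T1 CAS ⇒ retry; ctr=4 reg=3
step 5: T0 LOAD ⇒ load; ctr=4 reg=4
step 6: T3 LOAD ⇒ load; ctr=4 reg=4
step 7: T0 CAS ⇒ ok; ctr=5 reg=4
step 8: T3 CAS ⇒ retry; ctr=5 reg=4
step 9: T2 LOAD ⇒ load; ctr=5 reg=5
step 10: T0 LOAD ⇒ load; ctr=5 reg=5
step 11: T2 CAS ⇒ ok; ctr=6 reg=5
step 12: T0 CAS ⇒ retry; ctr=6 reg=5
step 13: T0 LOAD ⇒ load; ctr=6 reg=6
step 14: T0 CAS ⇒ ok; ctr=7 reg=6
step 15: T0 LOAD ⇒ load; ctr=7 reg=7
step 16: T0 CAS ⇒ ok; ctr=8 reg=7
Mismatch at 12.

step = 12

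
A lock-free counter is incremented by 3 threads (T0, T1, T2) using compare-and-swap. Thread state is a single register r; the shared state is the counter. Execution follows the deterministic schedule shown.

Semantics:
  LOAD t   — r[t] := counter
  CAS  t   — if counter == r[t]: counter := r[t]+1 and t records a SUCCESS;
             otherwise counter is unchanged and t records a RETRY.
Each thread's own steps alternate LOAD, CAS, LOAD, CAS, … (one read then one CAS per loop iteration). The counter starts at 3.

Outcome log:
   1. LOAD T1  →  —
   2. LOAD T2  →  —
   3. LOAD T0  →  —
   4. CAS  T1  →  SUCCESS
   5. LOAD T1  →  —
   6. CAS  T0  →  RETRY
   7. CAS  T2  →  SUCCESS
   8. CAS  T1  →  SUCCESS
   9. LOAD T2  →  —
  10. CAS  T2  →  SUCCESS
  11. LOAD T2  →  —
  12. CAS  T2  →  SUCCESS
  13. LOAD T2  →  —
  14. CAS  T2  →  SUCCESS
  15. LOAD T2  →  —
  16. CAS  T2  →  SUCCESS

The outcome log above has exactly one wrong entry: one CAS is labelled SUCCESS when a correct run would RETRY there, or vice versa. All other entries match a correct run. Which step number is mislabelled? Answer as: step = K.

step = 7

Reference trace:
1. LOAD T1 → mem=3 r[T1]=3 [LOAD]
2. LOAD T2 → mem=3 r[T2]=3 [LOAD]
3. LOAD T0 → mem=3 r[T0]=3 [LOAD]
4. CAS T1 → mem=4 r[T1]=3 [OK]
5. LOAD T1 → mem=4 r[T1]=4 [LOAD]
6. CAS T0 → mem=4 r[T0]=3 [RETRY]
7. CAS T2 → mem=4 r[T2]=3 [RETRY]
8. CAS T1 → mem=5 r[T1]=4 [OK]
9. LOAD T2 → mem=5 r[T2]=5 [LOAD]
10. CAS T2 → mem=6 r[T2]=5 [OK]
11. LOAD T2 → mem=6 r[T2]=6 [LOAD]
12. CAS T2 → mem=7 r[T2]=6 [OK]
13. LOAD T2 → mem=7 r[T2]=7 [LOAD]
14. CAS T2 → mem=8 r[T2]=7 [OK]
15. LOAD T2 → mem=8 r[T2]=8 [LOAD]
16. CAS T2 → mem=9 r[T2]=8 [OK]
Flip is step 7.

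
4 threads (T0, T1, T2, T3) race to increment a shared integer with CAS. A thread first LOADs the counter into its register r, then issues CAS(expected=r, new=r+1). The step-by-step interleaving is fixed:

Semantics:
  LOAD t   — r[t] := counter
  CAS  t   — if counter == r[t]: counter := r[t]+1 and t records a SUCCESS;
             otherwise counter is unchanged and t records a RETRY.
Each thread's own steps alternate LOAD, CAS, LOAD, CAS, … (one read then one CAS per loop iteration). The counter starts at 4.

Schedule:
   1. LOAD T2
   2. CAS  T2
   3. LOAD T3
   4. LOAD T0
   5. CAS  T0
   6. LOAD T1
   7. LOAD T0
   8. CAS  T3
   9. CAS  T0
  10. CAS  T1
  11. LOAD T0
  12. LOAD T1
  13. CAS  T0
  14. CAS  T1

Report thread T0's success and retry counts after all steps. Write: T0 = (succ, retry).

T0 = (3, 0)

1. LOAD T2 → mem=4 r[T2]=4 [LOAD]
2. CAS T2 → mem=5 r[T2]=4 [OK]
3. LOAD T3 → mem=5 r[T3]=5 [LOAD]
4. LOAD T0 → mem=5 r[T0]=5 [LOAD]
5. CAS T0 → mem=6 r[T0]=5 [OK]
6. LOAD T1 → mem=6 r[T1]=6 [LOAD]
7. LOAD T0 → mem=6 r[T0]=6 [LOAD]
8. CAS T3 → mem=6 r[T3]=5 [RETRY]
9. CAS T0 → mem=7 r[T0]=6 [OK]
10. CAS T1 → mem=7 r[T1]=6 [RETRY]
11. LOAD T0 → mem=7 r[T0]=7 [LOAD]
12. LOAD T1 → mem=7 r[T1]=7 [LOAD]
13. CAS T0 → mem=8 r[T0]=7 [OK]
14. CAS T1 → mem=8 r[T1]=7 [RETRY]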